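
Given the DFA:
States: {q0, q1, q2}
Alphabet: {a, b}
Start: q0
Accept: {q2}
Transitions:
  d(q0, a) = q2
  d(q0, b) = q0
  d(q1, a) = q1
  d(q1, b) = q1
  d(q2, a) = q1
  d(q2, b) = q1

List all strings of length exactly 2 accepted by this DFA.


All strings of length 2: 4 total
Accepted: 1

"ba"


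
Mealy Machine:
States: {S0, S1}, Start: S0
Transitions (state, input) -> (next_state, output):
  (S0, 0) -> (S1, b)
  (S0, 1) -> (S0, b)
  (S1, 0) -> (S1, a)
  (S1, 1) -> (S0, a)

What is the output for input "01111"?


Step-by-step:
  (S0, 0) -> (S1, b)
  (S1, 1) -> (S0, a)
  (S0, 1) -> (S0, b)
  (S0, 1) -> (S0, b)
  (S0, 1) -> (S0, b)

"babbb"


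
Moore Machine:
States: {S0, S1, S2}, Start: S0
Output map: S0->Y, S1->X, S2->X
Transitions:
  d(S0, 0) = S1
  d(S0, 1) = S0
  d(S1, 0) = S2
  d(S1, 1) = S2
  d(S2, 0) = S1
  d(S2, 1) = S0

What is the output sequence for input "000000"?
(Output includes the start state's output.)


Start: S0 (output Y)
  --0--> S1 (output X)
  --0--> S2 (output X)
  --0--> S1 (output X)
  --0--> S2 (output X)
  --0--> S1 (output X)
  --0--> S2 (output X)

"YXXXXXX"


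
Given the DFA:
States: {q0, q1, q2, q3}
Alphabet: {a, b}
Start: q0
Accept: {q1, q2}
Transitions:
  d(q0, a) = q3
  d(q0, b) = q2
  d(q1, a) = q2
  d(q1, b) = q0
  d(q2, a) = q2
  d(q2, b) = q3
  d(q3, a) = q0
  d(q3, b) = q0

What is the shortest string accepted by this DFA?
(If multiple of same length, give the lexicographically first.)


BFS by string length (lex-first path to each state shown):
  len 0: q0<-""
  len 1: q2<-"b", q3<-"a"
Found accept state at length 1.

"b"


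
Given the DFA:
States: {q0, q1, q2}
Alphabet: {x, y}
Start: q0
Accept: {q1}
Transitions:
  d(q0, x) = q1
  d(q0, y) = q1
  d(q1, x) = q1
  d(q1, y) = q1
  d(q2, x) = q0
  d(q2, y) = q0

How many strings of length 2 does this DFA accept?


Enumerating all length-2 strings:
  "xx" -> q1 [accept]
  "xy" -> q1 [accept]
  "yx" -> q1 [accept]
  "yy" -> q1 [accept]

4 out of 4


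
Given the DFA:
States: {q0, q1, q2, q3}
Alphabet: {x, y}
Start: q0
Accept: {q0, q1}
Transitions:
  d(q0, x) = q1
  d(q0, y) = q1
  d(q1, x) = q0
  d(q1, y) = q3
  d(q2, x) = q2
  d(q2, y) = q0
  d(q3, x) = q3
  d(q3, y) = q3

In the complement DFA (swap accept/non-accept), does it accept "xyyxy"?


Trace: q0 -> q1 -> q3 -> q3 -> q3 -> q3
Final: q3
Original accept: {q0, q1}
Complement: q3 is not in original accept

Yes, complement accepts (original rejects)


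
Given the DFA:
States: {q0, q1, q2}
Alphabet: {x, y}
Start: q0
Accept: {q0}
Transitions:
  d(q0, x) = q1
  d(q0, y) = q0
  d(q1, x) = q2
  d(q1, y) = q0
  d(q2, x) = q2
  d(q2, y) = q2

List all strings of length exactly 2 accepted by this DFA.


All strings of length 2: 4 total
Accepted: 2

"xy", "yy"


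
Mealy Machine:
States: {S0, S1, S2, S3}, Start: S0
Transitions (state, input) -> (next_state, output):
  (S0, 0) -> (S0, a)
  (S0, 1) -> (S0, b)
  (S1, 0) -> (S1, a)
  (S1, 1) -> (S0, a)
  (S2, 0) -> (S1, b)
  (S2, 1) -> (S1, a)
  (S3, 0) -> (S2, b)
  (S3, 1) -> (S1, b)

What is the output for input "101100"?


Step-by-step:
  (S0, 1) -> (S0, b)
  (S0, 0) -> (S0, a)
  (S0, 1) -> (S0, b)
  (S0, 1) -> (S0, b)
  (S0, 0) -> (S0, a)
  (S0, 0) -> (S0, a)

"babbaa"


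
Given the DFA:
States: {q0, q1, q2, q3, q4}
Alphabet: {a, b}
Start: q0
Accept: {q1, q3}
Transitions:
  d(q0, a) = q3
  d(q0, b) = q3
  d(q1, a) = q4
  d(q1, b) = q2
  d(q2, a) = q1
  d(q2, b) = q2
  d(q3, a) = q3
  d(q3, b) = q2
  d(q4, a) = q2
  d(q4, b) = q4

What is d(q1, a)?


Looking up transition d(q1, a)

q4


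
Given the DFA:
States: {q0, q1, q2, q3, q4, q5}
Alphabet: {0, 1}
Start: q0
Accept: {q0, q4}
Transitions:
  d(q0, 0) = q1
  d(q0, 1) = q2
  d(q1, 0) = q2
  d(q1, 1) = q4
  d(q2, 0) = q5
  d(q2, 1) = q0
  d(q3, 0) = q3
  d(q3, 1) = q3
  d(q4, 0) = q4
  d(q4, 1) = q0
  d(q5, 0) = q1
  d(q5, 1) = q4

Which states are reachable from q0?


BFS from q0:
  layer 0: {q0}
  layer 1: {q1, q2}
  layer 2: {q4, q5}

{q0, q1, q2, q4, q5}


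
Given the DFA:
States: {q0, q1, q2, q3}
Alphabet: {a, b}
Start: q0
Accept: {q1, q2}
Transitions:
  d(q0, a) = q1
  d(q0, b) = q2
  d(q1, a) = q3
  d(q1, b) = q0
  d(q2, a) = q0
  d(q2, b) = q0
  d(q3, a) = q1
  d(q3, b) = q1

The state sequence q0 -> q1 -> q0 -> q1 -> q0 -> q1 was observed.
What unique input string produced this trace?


Trace back each transition to find the symbol:
  q0 --[a]--> q1
  q1 --[b]--> q0
  q0 --[a]--> q1
  q1 --[b]--> q0
  q0 --[a]--> q1

"ababa"


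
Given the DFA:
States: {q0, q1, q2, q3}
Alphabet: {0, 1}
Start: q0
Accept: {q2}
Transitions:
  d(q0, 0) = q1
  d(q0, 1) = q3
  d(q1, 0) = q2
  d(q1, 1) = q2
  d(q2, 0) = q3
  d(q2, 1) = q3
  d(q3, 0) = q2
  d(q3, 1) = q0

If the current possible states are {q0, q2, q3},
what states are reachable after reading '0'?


Apply transition on '0' from each current state:
  d(q0, 0) = q1
  d(q2, 0) = q3
  d(q3, 0) = q2

{q1, q2, q3}


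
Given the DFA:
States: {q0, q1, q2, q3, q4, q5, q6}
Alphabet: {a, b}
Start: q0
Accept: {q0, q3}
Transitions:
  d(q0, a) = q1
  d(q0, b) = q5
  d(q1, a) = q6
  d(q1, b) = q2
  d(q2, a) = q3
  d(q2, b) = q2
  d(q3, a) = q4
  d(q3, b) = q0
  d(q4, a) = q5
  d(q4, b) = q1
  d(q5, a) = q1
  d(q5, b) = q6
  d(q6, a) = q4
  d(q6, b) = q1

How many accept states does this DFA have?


Accept states listed: {q0, q3}
Counting: q0(1) q3(2)

2


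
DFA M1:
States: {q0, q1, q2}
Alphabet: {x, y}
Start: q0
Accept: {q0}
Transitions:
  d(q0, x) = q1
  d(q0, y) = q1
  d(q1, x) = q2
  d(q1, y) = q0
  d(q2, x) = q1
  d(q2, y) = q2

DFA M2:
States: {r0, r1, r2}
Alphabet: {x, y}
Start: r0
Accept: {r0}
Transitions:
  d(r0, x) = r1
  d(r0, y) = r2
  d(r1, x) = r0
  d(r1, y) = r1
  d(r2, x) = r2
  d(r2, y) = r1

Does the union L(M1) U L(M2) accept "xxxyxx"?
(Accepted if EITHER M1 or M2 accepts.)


M1: final=q2 accepted=False
M2: final=r1 accepted=False

No, union rejects (neither accepts)


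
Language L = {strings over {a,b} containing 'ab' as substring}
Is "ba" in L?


'ab' does not occur

No, "ba" is not in L


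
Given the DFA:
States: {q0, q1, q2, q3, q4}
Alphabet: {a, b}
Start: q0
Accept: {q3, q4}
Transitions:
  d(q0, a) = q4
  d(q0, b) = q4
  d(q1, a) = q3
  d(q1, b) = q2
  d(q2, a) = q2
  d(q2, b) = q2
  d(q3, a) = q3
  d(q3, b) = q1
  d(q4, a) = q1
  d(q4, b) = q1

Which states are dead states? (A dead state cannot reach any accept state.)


Forward reachability from each state:
  q0 -> reaches accept state q3 (live)
  q1 -> reaches accept state q3 (live)
  q2 -> reaches {q2}, no accept state (dead)
  q3 -> reaches accept state q3 (live)
  q4 -> reaches accept state q3 (live)

{q2}


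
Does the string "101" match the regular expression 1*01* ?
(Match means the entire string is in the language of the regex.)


|string| = 3; first = '1'; last = '1'

Yes, "101" matches 1*01*


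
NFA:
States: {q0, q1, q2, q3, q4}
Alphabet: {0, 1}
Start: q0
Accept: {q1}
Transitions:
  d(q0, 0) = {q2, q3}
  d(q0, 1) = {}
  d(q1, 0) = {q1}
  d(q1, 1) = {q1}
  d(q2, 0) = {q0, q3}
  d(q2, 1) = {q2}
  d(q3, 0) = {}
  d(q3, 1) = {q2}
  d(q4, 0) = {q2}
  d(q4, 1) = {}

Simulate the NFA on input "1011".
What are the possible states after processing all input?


Start: {q0}
  --1--> {}
  --0--> {}
  --1--> {}
  --1--> {}

{} (empty set, no valid transitions)


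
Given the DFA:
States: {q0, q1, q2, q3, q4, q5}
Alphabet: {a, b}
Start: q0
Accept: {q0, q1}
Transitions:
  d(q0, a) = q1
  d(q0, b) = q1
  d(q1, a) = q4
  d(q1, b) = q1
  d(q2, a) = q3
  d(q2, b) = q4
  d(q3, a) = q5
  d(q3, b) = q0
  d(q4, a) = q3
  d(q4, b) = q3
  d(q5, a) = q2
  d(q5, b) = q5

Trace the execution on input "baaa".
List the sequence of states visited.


Input: baaa
d(q0, b) = q1
d(q1, a) = q4
d(q4, a) = q3
d(q3, a) = q5


q0 -> q1 -> q4 -> q3 -> q5


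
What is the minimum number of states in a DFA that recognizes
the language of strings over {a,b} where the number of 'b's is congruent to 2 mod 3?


States track (count of 'b') mod 3.
Need 3 states: one per remainder 0..2; accept = remainder 2.

3


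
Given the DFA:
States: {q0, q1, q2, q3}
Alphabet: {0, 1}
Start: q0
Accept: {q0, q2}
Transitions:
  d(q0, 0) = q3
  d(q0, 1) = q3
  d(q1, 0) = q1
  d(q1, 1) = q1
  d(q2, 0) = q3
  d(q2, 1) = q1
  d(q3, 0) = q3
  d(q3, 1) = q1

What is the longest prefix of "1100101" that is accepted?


Run the DFA, marking each prefix where the state is accepting:
  "" -> q0 [accept]
  "1" -> q3 [reject]
  "11" -> q1 [reject]
  "110" -> q1 [reject]
  "1100" -> q1 [reject]
  "11001" -> q1 [reject]
  "110010" -> q1 [reject]
  "1100101" -> q1 [reject]

""


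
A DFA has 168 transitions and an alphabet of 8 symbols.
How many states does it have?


Each state has exactly one transition per symbol.
states = transitions / |alphabet| = 168 / 8 = 21

21


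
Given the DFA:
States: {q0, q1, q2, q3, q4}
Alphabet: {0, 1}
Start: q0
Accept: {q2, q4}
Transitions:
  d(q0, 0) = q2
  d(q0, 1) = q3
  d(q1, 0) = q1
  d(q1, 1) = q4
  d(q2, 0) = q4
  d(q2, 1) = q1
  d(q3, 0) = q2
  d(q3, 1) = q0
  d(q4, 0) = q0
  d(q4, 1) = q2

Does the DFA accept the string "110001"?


Trace: q0 -> q3 -> q0 -> q2 -> q4 -> q0 -> q3
Final state: q3
Accept states: {q2, q4}

No, rejected (final state q3 is not an accept state)


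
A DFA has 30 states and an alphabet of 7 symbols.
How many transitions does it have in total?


Each state has exactly one transition per symbol.
30 * 7 = 210

210


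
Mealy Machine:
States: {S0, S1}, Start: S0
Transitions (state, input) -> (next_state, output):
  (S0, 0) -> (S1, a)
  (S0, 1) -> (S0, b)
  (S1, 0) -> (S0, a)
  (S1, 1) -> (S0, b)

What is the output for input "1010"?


Step-by-step:
  (S0, 1) -> (S0, b)
  (S0, 0) -> (S1, a)
  (S1, 1) -> (S0, b)
  (S0, 0) -> (S1, a)

"baba"


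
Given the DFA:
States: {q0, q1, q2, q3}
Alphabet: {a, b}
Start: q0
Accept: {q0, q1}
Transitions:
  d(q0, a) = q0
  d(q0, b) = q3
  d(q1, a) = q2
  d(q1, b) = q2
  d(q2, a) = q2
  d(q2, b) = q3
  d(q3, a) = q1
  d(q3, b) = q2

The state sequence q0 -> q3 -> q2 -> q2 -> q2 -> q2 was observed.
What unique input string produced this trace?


Trace back each transition to find the symbol:
  q0 --[b]--> q3
  q3 --[b]--> q2
  q2 --[a]--> q2
  q2 --[a]--> q2
  q2 --[a]--> q2

"bbaaa"


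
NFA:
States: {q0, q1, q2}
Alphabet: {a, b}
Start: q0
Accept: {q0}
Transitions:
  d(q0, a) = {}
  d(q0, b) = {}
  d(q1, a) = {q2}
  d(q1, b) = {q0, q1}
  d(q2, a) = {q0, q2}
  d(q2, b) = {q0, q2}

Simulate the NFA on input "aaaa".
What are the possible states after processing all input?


Start: {q0}
  --a--> {}
  --a--> {}
  --a--> {}
  --a--> {}

{} (empty set, no valid transitions)


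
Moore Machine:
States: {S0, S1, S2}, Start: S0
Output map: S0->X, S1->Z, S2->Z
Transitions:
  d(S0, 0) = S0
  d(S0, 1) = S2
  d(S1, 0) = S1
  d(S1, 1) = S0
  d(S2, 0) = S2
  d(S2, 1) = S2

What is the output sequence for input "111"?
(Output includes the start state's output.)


Start: S0 (output X)
  --1--> S2 (output Z)
  --1--> S2 (output Z)
  --1--> S2 (output Z)

"XZZZ"


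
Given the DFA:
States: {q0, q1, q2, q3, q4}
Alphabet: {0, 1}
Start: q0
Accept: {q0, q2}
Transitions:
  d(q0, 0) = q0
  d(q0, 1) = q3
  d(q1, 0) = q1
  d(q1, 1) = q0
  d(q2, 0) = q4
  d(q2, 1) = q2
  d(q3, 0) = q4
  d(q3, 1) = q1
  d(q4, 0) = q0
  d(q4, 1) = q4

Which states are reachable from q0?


BFS from q0:
  layer 0: {q0}
  layer 1: {q3}
  layer 2: {q1, q4}

{q0, q1, q3, q4}


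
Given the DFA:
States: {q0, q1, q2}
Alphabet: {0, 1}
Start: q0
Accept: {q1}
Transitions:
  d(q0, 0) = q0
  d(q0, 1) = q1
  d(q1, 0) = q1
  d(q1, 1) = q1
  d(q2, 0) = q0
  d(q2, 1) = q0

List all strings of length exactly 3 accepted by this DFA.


All strings of length 3: 8 total
Accepted: 7

"001", "010", "011", "100", "101", "110", "111"


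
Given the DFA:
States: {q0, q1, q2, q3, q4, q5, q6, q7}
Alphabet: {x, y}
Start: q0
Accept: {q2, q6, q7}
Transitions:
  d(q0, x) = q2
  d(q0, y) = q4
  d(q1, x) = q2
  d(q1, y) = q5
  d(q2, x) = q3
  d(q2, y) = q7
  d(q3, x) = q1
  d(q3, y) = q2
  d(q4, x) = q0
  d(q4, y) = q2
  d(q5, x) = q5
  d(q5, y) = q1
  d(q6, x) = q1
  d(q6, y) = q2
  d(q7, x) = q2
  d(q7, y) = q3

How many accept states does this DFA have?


Accept states listed: {q2, q6, q7}
Counting: q2(1) q6(2) q7(3)

3


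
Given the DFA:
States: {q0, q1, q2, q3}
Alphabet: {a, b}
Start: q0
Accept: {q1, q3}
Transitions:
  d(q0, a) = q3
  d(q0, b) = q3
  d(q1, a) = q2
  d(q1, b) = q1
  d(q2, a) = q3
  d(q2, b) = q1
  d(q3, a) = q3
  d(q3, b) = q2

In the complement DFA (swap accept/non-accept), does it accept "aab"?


Trace: q0 -> q3 -> q3 -> q2
Final: q2
Original accept: {q1, q3}
Complement: q2 is not in original accept

Yes, complement accepts (original rejects)


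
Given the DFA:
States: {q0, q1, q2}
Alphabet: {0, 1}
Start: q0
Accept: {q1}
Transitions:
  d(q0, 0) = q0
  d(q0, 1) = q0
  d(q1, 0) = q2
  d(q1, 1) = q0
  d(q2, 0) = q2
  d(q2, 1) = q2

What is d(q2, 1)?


Looking up transition d(q2, 1)

q2


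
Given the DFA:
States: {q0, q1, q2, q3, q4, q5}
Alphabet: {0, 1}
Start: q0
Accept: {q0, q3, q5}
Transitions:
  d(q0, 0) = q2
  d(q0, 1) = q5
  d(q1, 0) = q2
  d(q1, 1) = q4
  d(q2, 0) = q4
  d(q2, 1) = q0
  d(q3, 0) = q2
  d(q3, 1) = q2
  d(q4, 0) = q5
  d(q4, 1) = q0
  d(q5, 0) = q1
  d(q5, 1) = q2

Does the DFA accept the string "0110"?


Trace: q0 -> q2 -> q0 -> q5 -> q1
Final state: q1
Accept states: {q0, q3, q5}

No, rejected (final state q1 is not an accept state)


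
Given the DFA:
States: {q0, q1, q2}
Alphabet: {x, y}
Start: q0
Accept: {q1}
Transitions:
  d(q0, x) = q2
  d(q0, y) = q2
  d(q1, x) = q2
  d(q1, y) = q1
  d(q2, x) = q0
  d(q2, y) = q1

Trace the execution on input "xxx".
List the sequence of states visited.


Input: xxx
d(q0, x) = q2
d(q2, x) = q0
d(q0, x) = q2


q0 -> q2 -> q0 -> q2


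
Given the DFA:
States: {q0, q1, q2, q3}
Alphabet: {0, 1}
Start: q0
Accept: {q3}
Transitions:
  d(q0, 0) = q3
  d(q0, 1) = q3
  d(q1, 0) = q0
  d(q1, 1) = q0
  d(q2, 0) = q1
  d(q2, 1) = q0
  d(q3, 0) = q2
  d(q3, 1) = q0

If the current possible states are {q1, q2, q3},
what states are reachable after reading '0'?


Apply transition on '0' from each current state:
  d(q1, 0) = q0
  d(q2, 0) = q1
  d(q3, 0) = q2

{q0, q1, q2}


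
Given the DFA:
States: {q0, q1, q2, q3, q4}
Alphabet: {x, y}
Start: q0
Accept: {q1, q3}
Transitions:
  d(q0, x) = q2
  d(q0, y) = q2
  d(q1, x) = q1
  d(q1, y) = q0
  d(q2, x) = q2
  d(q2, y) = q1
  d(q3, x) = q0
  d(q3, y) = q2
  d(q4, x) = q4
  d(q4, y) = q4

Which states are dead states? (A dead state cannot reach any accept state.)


Forward reachability from each state:
  q0 -> reaches accept state q1 (live)
  q1 -> reaches accept state q1 (live)
  q2 -> reaches accept state q1 (live)
  q3 -> reaches accept state q1 (live)
  q4 -> reaches {q4}, no accept state (dead)

{q4}


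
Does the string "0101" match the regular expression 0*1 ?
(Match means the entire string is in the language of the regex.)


|string| = 4; first = '0'; last = '1'

No, "0101" does not match 0*1


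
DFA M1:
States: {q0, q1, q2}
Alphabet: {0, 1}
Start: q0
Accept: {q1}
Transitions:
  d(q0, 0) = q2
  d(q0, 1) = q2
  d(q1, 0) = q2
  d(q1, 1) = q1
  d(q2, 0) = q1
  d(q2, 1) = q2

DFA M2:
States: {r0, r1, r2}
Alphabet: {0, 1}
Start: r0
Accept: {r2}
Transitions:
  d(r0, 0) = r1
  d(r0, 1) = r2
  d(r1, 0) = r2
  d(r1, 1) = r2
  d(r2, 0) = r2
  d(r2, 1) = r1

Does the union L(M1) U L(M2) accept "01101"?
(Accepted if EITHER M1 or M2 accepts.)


M1: final=q1 accepted=True
M2: final=r1 accepted=False

Yes, union accepts


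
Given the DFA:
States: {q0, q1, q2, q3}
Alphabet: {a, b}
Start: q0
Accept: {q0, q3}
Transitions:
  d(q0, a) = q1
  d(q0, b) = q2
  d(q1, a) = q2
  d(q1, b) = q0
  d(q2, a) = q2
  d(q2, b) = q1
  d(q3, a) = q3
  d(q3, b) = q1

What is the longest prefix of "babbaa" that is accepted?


Run the DFA, marking each prefix where the state is accepting:
  "" -> q0 [accept]
  "b" -> q2 [reject]
  "ba" -> q2 [reject]
  "bab" -> q1 [reject]
  "babb" -> q0 [accept]
  "babba" -> q1 [reject]
  "babbaa" -> q2 [reject]

"babb"


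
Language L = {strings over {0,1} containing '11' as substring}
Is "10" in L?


'11' does not occur

No, "10" is not in L


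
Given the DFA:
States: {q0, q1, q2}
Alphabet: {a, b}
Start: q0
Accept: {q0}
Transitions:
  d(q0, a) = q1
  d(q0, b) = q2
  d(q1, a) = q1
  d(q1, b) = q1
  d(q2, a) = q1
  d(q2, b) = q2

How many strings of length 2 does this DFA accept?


Enumerating all length-2 strings:
  "aa" -> q1 [reject]
  "ab" -> q1 [reject]
  "ba" -> q1 [reject]
  "bb" -> q2 [reject]

0 out of 4


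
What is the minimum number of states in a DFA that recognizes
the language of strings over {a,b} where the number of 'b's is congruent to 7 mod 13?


States track (count of 'b') mod 13.
Need 13 states: one per remainder 0..12; accept = remainder 7.

13


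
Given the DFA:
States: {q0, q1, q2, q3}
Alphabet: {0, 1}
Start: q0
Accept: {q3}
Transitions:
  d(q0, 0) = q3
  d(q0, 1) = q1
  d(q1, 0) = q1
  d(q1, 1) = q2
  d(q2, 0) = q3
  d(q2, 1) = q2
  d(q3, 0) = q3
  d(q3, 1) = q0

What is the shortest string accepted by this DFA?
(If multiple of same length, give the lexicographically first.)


BFS by string length (lex-first path to each state shown):
  len 0: q0<-""
  len 1: q1<-"1", q3<-"0"
Found accept state at length 1.

"0"


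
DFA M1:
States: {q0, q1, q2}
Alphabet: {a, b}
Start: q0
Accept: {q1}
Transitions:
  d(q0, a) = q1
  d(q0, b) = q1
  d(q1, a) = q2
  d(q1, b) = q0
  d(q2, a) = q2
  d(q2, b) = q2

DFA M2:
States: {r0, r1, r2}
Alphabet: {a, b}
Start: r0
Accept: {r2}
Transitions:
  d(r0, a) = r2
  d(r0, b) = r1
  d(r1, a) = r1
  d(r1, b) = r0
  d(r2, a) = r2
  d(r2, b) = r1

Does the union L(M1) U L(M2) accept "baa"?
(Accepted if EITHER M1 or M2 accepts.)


M1: final=q2 accepted=False
M2: final=r1 accepted=False

No, union rejects (neither accepts)


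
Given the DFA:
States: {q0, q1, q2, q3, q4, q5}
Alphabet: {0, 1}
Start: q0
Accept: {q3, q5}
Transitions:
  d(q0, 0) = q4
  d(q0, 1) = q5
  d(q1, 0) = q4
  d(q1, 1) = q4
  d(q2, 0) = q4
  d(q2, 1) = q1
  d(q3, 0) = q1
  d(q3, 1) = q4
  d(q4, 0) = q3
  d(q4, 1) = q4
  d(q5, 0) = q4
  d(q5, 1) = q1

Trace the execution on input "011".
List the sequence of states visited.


Input: 011
d(q0, 0) = q4
d(q4, 1) = q4
d(q4, 1) = q4


q0 -> q4 -> q4 -> q4


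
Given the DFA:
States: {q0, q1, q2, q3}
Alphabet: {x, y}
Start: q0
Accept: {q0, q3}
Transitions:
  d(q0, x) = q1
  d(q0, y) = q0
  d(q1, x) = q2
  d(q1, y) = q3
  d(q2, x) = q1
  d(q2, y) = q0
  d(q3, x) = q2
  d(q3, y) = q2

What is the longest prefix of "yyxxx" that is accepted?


Run the DFA, marking each prefix where the state is accepting:
  "" -> q0 [accept]
  "y" -> q0 [accept]
  "yy" -> q0 [accept]
  "yyx" -> q1 [reject]
  "yyxx" -> q2 [reject]
  "yyxxx" -> q1 [reject]

"yy"


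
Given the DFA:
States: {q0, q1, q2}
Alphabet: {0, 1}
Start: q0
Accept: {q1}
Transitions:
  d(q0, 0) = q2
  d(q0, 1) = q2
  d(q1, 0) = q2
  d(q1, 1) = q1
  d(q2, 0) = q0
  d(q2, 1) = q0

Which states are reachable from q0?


BFS from q0:
  layer 0: {q0}
  layer 1: {q2}

{q0, q2}


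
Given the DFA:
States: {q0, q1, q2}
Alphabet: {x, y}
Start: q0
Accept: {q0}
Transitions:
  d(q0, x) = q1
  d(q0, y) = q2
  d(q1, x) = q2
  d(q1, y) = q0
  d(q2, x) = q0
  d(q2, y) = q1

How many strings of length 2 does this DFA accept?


Enumerating all length-2 strings:
  "xx" -> q2 [reject]
  "xy" -> q0 [accept]
  "yx" -> q0 [accept]
  "yy" -> q1 [reject]

2 out of 4


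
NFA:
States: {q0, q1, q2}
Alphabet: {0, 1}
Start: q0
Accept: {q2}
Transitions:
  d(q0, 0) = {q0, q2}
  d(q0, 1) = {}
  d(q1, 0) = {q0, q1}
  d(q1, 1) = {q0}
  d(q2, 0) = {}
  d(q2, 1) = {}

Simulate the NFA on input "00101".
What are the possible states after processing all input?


Start: {q0}
  --0--> {q0, q2}
  --0--> {q0, q2}
  --1--> {}
  --0--> {}
  --1--> {}

{} (empty set, no valid transitions)


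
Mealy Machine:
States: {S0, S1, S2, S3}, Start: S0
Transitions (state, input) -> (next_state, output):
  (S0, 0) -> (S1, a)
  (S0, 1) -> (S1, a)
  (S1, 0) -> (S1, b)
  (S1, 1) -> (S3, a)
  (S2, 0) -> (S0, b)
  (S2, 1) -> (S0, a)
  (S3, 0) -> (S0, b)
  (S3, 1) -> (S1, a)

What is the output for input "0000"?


Step-by-step:
  (S0, 0) -> (S1, a)
  (S1, 0) -> (S1, b)
  (S1, 0) -> (S1, b)
  (S1, 0) -> (S1, b)

"abbb"


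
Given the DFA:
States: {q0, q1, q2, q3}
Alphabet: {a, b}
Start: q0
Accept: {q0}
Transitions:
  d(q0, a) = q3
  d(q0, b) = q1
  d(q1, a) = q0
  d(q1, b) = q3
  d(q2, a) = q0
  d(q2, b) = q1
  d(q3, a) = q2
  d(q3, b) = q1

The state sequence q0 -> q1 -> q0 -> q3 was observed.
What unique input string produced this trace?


Trace back each transition to find the symbol:
  q0 --[b]--> q1
  q1 --[a]--> q0
  q0 --[a]--> q3

"baa"


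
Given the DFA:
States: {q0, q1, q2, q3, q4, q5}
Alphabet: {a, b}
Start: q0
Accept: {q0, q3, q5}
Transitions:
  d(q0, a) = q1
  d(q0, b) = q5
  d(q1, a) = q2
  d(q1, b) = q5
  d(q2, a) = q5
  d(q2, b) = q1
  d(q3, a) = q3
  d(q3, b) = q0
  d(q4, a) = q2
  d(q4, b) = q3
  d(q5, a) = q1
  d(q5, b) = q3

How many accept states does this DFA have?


Accept states listed: {q0, q3, q5}
Counting: q0(1) q3(2) q5(3)

3


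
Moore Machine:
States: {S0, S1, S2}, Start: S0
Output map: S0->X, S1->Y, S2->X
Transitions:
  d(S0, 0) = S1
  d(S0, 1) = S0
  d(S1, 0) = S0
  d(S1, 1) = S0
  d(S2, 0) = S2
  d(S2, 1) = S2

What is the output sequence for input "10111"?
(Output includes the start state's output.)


Start: S0 (output X)
  --1--> S0 (output X)
  --0--> S1 (output Y)
  --1--> S0 (output X)
  --1--> S0 (output X)
  --1--> S0 (output X)

"XXYXXX"


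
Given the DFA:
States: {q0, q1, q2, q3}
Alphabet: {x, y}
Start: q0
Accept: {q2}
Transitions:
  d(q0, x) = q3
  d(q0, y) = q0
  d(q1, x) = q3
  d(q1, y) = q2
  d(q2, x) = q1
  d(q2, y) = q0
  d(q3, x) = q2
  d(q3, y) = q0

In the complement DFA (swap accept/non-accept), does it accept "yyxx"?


Trace: q0 -> q0 -> q0 -> q3 -> q2
Final: q2
Original accept: {q2}
Complement: q2 is in original accept

No, complement rejects (original accepts)


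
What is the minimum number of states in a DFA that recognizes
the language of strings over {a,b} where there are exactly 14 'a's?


States: count = 0, 1, ..., 14 (that's 15 states), plus a dead state for count > 14.
Total: 15 + 1 = 16. Accept = count-14 state.

16


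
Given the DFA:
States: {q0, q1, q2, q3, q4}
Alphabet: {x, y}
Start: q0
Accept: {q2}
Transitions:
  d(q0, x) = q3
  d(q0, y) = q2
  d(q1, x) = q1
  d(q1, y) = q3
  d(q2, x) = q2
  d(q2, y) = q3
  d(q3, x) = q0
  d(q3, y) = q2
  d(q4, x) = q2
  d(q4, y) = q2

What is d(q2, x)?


Looking up transition d(q2, x)

q2


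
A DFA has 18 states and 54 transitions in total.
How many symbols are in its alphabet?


Each state has exactly one transition per symbol.
|alphabet| = transitions / states = 54 / 18 = 3

3


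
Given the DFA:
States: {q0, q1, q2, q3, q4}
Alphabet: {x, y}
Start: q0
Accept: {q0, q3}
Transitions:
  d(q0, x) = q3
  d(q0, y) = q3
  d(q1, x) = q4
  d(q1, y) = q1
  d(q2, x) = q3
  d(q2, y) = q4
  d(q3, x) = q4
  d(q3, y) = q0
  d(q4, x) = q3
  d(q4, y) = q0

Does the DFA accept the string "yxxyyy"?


Trace: q0 -> q3 -> q4 -> q3 -> q0 -> q3 -> q0
Final state: q0
Accept states: {q0, q3}

Yes, accepted (final state q0 is an accept state)


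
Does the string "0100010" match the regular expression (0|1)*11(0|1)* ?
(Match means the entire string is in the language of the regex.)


|string| = 7; first = '0'; last = '0'

No, "0100010" does not match (0|1)*11(0|1)*


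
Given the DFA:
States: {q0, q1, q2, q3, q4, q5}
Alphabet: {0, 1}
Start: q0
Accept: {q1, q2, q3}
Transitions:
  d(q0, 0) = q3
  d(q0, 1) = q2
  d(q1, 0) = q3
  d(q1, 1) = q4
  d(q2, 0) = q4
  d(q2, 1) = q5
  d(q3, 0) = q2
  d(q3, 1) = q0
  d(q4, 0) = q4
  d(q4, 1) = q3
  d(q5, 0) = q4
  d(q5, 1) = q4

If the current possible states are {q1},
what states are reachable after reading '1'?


Apply transition on '1' from each current state:
  d(q1, 1) = q4

{q4}


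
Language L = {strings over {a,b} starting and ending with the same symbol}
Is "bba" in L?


first = 'b', last = 'a'

No, "bba" is not in L


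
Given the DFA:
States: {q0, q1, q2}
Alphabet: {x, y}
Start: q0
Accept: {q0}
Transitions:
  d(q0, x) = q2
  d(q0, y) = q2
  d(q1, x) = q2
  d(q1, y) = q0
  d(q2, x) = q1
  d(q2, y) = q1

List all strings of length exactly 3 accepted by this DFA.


All strings of length 3: 8 total
Accepted: 4

"xxy", "xyy", "yxy", "yyy"


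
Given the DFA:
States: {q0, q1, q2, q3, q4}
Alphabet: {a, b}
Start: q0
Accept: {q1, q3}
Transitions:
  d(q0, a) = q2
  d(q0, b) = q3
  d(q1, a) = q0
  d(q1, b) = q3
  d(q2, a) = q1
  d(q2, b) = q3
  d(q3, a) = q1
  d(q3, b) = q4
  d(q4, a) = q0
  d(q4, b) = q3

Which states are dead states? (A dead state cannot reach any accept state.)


Forward reachability from each state:
  q0 -> reaches accept state q1 (live)
  q1 -> reaches accept state q1 (live)
  q2 -> reaches accept state q1 (live)
  q3 -> reaches accept state q1 (live)
  q4 -> reaches accept state q1 (live)

None (all states can reach an accept state)


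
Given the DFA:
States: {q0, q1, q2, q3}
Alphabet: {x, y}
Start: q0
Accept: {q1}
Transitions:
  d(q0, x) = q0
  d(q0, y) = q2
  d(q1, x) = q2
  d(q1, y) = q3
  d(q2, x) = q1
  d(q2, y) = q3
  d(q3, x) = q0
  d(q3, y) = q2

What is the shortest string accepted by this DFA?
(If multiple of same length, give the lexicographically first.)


BFS by string length (lex-first path to each state shown):
  len 0: q0<-""
  len 1: q0<-"x", q2<-"y"
  len 2: q0<-"xx", q1<-"yx", q2<-"xy", q3<-"yy"
Found accept state at length 2.

"yx"


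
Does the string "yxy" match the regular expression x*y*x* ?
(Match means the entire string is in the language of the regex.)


|string| = 3; first = 'y'; last = 'y'

No, "yxy" does not match x*y*x*


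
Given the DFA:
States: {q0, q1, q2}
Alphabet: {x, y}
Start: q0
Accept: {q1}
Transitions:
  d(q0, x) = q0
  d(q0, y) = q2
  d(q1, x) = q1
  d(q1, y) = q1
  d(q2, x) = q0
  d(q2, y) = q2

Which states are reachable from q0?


BFS from q0:
  layer 0: {q0}
  layer 1: {q2}

{q0, q2}


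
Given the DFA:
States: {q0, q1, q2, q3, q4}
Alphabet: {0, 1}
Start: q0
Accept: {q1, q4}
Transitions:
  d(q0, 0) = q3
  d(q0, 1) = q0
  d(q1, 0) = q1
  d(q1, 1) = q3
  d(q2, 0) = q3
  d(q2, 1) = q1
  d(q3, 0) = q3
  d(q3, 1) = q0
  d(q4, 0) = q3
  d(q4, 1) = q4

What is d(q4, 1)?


Looking up transition d(q4, 1)

q4


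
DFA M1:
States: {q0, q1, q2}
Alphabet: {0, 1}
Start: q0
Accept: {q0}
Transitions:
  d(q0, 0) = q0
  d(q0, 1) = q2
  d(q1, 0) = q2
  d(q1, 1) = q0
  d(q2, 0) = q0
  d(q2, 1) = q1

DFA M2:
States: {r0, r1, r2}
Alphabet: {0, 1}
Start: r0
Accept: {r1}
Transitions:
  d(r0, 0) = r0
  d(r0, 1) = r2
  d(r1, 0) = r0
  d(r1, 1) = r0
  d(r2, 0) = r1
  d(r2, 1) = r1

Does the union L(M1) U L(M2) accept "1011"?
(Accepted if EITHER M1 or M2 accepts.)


M1: final=q1 accepted=False
M2: final=r2 accepted=False

No, union rejects (neither accepts)


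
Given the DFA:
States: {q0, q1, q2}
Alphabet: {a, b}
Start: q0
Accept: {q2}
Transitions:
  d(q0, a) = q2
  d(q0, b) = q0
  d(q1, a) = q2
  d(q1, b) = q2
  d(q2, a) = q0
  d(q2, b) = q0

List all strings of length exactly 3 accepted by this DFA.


All strings of length 3: 8 total
Accepted: 3

"aaa", "aba", "bba"


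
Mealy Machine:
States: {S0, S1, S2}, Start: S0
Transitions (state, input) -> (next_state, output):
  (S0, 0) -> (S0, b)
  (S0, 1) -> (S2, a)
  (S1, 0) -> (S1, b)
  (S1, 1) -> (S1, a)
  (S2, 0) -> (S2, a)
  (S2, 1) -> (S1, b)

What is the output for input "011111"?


Step-by-step:
  (S0, 0) -> (S0, b)
  (S0, 1) -> (S2, a)
  (S2, 1) -> (S1, b)
  (S1, 1) -> (S1, a)
  (S1, 1) -> (S1, a)
  (S1, 1) -> (S1, a)

"babaaa"


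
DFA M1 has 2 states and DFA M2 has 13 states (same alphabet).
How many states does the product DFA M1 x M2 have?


Product construction pairs every M1 state with every M2 state.
2 * 13 = 26

26


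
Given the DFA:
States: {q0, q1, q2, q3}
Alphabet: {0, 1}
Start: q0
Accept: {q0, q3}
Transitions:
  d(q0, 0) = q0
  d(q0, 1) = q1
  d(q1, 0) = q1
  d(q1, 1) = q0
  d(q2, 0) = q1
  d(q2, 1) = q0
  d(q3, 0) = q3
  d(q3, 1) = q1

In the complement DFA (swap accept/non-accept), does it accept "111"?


Trace: q0 -> q1 -> q0 -> q1
Final: q1
Original accept: {q0, q3}
Complement: q1 is not in original accept

Yes, complement accepts (original rejects)


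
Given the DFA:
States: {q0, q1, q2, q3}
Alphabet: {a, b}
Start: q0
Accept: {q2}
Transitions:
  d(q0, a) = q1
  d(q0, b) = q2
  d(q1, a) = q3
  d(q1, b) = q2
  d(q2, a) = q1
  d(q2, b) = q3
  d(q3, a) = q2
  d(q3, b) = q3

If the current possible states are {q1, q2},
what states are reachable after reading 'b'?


Apply transition on 'b' from each current state:
  d(q1, b) = q2
  d(q2, b) = q3

{q2, q3}


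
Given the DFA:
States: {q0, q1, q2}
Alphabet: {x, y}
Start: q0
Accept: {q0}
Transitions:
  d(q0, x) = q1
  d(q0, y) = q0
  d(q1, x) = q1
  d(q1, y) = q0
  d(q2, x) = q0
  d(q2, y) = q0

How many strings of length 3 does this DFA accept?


Enumerating all length-3 strings:
  "xxx" -> q1 [reject]
  "xxy" -> q0 [accept]
  "xyx" -> q1 [reject]
  "xyy" -> q0 [accept]
  "yxx" -> q1 [reject]
  "yxy" -> q0 [accept]
  "yyx" -> q1 [reject]
  "yyy" -> q0 [accept]

4 out of 8


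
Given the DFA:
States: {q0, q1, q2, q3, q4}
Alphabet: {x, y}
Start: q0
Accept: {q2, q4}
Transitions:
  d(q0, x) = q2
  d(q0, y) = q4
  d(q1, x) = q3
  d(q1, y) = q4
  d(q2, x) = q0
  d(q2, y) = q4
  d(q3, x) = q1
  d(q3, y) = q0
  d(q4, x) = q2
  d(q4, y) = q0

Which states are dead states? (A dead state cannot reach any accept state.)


Forward reachability from each state:
  q0 -> reaches accept state q2 (live)
  q1 -> reaches accept state q2 (live)
  q2 -> reaches accept state q2 (live)
  q3 -> reaches accept state q2 (live)
  q4 -> reaches accept state q2 (live)

None (all states can reach an accept state)


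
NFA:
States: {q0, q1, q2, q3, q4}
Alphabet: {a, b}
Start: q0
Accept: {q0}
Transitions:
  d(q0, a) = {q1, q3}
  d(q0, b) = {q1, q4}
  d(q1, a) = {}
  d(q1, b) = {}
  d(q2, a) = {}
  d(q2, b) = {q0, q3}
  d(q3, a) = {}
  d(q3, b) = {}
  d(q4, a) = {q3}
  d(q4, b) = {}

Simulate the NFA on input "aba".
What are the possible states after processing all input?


Start: {q0}
  --a--> {q1, q3}
  --b--> {}
  --a--> {}

{} (empty set, no valid transitions)


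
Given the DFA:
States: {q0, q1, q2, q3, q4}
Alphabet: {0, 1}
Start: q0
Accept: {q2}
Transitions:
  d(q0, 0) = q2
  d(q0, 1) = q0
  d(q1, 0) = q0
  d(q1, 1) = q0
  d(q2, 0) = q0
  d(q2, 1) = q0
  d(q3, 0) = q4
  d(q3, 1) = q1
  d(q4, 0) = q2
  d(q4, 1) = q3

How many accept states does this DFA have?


Accept states listed: {q2}
Counting: q2(1)

1


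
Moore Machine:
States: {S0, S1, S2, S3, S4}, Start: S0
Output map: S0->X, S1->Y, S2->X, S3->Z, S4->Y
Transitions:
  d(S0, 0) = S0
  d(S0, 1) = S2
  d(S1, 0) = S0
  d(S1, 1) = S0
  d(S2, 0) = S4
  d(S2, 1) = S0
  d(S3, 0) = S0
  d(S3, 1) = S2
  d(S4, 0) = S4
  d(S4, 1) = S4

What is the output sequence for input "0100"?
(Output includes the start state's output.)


Start: S0 (output X)
  --0--> S0 (output X)
  --1--> S2 (output X)
  --0--> S4 (output Y)
  --0--> S4 (output Y)

"XXXYY"


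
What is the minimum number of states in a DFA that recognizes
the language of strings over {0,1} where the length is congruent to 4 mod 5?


States track (length) mod 5.
Need 5 states: one per remainder 0..4; accept = remainder 4.

5


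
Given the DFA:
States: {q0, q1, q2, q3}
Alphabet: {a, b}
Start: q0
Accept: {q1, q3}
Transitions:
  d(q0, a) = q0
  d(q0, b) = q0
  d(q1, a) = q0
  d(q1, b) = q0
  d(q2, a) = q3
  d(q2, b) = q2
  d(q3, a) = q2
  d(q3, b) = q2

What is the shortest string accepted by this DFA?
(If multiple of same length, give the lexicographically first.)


BFS by string length (lex-first path to each state shown):
  len 0: q0<-""
  len 1: q0<-"a"
  len 2: q0<-"aa"
  len 3: q0<-"aaa"
  len 4: q0<-"aaaa"
  len 5: q0<-"aaaaa"
  len 6: q0<-"aaaaaa"
  len 7: q0<-"aaaaaaa"
  len 8: q0<-"aaaaaaaa"

No string accepted (empty language)


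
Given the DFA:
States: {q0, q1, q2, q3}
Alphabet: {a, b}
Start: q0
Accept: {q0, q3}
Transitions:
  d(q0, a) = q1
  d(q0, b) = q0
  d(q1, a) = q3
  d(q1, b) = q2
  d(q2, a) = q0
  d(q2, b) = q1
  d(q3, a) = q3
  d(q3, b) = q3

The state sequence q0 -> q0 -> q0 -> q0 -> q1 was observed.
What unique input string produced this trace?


Trace back each transition to find the symbol:
  q0 --[b]--> q0
  q0 --[b]--> q0
  q0 --[b]--> q0
  q0 --[a]--> q1

"bbba"


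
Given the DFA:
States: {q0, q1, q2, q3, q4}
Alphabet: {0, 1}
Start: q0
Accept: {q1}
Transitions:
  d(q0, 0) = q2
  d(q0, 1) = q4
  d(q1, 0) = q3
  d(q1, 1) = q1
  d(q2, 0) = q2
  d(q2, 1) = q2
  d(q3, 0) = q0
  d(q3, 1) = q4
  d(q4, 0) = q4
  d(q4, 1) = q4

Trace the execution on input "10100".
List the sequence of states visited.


Input: 10100
d(q0, 1) = q4
d(q4, 0) = q4
d(q4, 1) = q4
d(q4, 0) = q4
d(q4, 0) = q4


q0 -> q4 -> q4 -> q4 -> q4 -> q4


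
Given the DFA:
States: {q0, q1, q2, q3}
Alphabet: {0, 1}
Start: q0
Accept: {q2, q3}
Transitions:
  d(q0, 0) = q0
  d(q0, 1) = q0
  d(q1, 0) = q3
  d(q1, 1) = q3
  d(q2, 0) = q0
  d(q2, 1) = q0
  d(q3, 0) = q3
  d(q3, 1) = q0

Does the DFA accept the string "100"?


Trace: q0 -> q0 -> q0 -> q0
Final state: q0
Accept states: {q2, q3}

No, rejected (final state q0 is not an accept state)


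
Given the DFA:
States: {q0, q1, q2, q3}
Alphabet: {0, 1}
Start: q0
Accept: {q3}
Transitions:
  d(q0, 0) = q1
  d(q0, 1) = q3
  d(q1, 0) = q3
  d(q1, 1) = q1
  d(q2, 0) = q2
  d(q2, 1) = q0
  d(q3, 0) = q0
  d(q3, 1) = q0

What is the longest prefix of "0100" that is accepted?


Run the DFA, marking each prefix where the state is accepting:
  "" -> q0 [reject]
  "0" -> q1 [reject]
  "01" -> q1 [reject]
  "010" -> q3 [accept]
  "0100" -> q0 [reject]

"010"


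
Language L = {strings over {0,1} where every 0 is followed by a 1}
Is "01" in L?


'00' present: False; ends with '0': False

Yes, "01" is in L


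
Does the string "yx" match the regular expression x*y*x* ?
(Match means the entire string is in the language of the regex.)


|string| = 2; first = 'y'; last = 'x'

Yes, "yx" matches x*y*x*


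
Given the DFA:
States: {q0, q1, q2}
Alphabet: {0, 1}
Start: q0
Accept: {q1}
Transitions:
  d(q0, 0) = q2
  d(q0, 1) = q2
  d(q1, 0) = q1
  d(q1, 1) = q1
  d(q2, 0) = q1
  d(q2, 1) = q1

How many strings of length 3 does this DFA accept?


Enumerating all length-3 strings:
  "000" -> q1 [accept]
  "001" -> q1 [accept]
  "010" -> q1 [accept]
  "011" -> q1 [accept]
  "100" -> q1 [accept]
  "101" -> q1 [accept]
  "110" -> q1 [accept]
  "111" -> q1 [accept]

8 out of 8


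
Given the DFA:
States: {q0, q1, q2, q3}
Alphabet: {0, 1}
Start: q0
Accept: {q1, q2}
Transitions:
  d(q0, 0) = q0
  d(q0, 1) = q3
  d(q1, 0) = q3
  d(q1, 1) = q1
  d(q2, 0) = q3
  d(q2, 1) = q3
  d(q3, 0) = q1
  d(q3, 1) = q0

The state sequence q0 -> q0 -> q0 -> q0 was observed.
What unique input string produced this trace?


Trace back each transition to find the symbol:
  q0 --[0]--> q0
  q0 --[0]--> q0
  q0 --[0]--> q0

"000"


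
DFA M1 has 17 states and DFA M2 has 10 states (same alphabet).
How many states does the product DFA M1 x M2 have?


Product construction pairs every M1 state with every M2 state.
17 * 10 = 170

170


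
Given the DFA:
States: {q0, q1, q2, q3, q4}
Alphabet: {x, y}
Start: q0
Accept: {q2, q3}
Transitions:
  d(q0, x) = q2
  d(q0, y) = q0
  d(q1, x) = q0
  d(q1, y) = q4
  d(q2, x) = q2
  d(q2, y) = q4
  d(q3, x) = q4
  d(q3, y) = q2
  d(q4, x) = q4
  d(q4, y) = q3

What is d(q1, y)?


Looking up transition d(q1, y)

q4


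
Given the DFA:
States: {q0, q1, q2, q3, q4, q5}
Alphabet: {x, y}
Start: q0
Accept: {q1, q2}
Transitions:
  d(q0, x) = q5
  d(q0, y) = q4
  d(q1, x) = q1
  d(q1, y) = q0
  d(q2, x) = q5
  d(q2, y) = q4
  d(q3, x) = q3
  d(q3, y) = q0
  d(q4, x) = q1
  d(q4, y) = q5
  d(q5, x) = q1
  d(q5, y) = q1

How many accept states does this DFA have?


Accept states listed: {q1, q2}
Counting: q1(1) q2(2)

2


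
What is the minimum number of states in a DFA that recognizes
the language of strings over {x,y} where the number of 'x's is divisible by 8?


States track (count of 'x') mod 8.
Need 8 states: one per remainder 0..7; accept = remainder 0.

8


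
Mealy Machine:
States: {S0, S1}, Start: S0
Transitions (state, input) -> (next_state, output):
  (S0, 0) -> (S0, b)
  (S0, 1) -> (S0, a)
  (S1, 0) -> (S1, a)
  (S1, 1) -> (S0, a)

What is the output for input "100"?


Step-by-step:
  (S0, 1) -> (S0, a)
  (S0, 0) -> (S0, b)
  (S0, 0) -> (S0, b)

"abb"


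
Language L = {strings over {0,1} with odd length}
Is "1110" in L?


length = 4; 4 mod 2 = 0

No, "1110" is not in L


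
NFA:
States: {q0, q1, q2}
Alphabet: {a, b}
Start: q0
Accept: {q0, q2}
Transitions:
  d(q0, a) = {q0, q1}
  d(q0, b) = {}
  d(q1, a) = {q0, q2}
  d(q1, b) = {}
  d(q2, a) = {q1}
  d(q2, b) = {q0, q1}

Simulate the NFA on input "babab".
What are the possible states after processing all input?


Start: {q0}
  --b--> {}
  --a--> {}
  --b--> {}
  --a--> {}
  --b--> {}

{} (empty set, no valid transitions)


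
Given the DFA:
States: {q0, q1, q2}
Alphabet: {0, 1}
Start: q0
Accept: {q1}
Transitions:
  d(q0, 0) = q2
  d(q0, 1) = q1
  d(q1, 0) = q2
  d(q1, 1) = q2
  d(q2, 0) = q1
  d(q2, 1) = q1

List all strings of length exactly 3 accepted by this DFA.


All strings of length 3: 8 total
Accepted: 4

"100", "101", "110", "111"


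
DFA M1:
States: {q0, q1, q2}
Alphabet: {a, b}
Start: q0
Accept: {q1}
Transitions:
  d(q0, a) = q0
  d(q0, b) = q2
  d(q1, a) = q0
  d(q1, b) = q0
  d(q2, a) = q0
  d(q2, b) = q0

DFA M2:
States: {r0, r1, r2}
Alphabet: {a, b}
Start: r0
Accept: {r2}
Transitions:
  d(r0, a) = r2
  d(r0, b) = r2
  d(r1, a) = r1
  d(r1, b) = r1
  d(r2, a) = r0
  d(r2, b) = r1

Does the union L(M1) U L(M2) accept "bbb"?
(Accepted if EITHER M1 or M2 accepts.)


M1: final=q2 accepted=False
M2: final=r1 accepted=False

No, union rejects (neither accepts)


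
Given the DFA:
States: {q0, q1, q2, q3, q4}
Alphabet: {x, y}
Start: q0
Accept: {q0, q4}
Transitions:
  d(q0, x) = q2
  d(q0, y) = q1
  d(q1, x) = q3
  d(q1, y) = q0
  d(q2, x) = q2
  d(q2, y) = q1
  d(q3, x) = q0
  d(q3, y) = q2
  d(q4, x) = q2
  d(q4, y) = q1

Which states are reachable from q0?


BFS from q0:
  layer 0: {q0}
  layer 1: {q1, q2}
  layer 2: {q3}

{q0, q1, q2, q3}


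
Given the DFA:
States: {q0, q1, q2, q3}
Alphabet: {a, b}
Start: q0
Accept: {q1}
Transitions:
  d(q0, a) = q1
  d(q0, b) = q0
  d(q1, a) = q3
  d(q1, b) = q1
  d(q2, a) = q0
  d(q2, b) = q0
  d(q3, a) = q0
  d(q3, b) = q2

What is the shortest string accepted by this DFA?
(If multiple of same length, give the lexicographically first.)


BFS by string length (lex-first path to each state shown):
  len 0: q0<-""
  len 1: q0<-"b", q1<-"a"
Found accept state at length 1.

"a"


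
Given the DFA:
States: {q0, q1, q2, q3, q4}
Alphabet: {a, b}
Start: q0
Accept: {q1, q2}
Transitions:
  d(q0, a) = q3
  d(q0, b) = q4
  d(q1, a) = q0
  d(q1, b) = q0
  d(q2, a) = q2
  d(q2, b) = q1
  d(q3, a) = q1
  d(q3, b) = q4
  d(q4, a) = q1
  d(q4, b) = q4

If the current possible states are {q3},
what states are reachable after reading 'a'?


Apply transition on 'a' from each current state:
  d(q3, a) = q1

{q1}


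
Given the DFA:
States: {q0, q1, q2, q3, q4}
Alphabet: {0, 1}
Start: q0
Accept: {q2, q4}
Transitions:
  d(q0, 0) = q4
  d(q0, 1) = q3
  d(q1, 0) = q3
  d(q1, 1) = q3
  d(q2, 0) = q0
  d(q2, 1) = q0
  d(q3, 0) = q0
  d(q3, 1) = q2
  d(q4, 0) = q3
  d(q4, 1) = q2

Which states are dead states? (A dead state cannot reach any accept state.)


Forward reachability from each state:
  q0 -> reaches accept state q2 (live)
  q1 -> reaches accept state q2 (live)
  q2 -> reaches accept state q2 (live)
  q3 -> reaches accept state q2 (live)
  q4 -> reaches accept state q2 (live)

None (all states can reach an accept state)
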